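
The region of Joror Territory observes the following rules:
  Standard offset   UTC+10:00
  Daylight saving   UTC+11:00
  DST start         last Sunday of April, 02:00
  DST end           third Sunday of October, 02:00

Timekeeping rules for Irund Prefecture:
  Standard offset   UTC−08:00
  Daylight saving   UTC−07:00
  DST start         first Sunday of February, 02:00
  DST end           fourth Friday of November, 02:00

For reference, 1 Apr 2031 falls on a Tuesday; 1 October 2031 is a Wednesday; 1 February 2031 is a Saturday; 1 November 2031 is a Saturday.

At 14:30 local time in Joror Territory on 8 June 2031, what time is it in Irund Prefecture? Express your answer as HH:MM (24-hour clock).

20:30

1 April 2031 is a Tuesday, so Sundays fall on 6, 13, 20, 27; the last is April 27.
1 October 2031 is a Wednesday, so the first Sunday is October 5 and the third is October 19.
8 June 2031 falls between 27 April and 19 October, so daylight saving is in effect and Joror Territory is at UTC+11:00.
14:30 Joror Territory − 11h = 03:30 UTC.
1 February 2031 is a Saturday, so the first Sunday is February 2.
1 November 2031 is a Saturday, so the first Friday is November 7 and the fourth is November 28.
At the standard offset (UTC−08:00), 03:30 UTC − 8h = 19:30 Irund Prefecture standard time (rolling into the previous day, 7 June 2031).
The standard-time date in Irund Prefecture, 7 June 2031, falls between 2 February and 28 November, so daylight saving is in effect and Irund Prefecture is at UTC−07:00.
03:30 UTC − 7h = 20:30 Irund Prefecture (rolling into the previous day, 7 June 2031).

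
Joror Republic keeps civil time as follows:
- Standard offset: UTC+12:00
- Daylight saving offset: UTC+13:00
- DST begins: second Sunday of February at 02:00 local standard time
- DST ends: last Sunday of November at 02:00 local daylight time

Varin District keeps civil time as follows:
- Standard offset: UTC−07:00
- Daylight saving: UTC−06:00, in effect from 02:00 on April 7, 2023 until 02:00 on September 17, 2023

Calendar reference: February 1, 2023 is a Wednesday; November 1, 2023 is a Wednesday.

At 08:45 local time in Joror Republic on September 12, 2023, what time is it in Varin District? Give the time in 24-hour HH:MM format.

1 February 2023 is a Wednesday, so the first Sunday is February 5 and the second is February 12.
1 November 2023 is a Wednesday, so Sundays fall on 5, 12, 19, 26; the last is November 26.
Daylight saving runs 12 February – 26 November; September 12, 2023 is inside that window, so Joror Republic is at UTC+13:00.
08:45 Joror Republic − 13h = 19:45 UTC (rolling into the previous day, 11 September 2023).
At the standard offset (UTC−07:00), 19:45 UTC − 7h = 12:45 Varin District standard time.
The standard-time date in Varin District, September 11, 2023, lies within the daylight-saving period (7 April – 17 September), so Varin District is on daylight time, UTC−06:00.
19:45 UTC − 6h = 13:45 Varin District.

13:45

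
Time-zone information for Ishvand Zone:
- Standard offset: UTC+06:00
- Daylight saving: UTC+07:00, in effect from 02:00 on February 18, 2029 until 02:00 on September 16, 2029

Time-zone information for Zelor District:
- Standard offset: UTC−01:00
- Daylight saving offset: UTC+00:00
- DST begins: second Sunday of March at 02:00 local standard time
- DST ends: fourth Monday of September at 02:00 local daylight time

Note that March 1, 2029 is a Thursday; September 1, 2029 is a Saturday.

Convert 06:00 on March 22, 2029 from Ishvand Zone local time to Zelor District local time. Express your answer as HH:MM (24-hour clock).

23:00

Daylight saving runs 18 February – 16 September; March 22, 2029 is inside that window, so Ishvand Zone is at UTC+07:00.
06:00 Ishvand Zone − 7h = 23:00 UTC (rolling into the previous day, 21 March 2029).
1 March 2029 is a Thursday, so the first Sunday is March 4 and the second is March 11.
1 September 2029 is a Saturday, so the first Monday is September 3 and the fourth is September 24.
At the standard offset (UTC−01:00), 23:00 UTC − 1h = 22:00 Zelor District standard time.
The standard-time date in Zelor District, March 21, 2029, lies within the daylight-saving period (11 March – 24 September), so Zelor District is on daylight time, UTC+00:00.
23:00 UTC + 0h = 23:00 Zelor District.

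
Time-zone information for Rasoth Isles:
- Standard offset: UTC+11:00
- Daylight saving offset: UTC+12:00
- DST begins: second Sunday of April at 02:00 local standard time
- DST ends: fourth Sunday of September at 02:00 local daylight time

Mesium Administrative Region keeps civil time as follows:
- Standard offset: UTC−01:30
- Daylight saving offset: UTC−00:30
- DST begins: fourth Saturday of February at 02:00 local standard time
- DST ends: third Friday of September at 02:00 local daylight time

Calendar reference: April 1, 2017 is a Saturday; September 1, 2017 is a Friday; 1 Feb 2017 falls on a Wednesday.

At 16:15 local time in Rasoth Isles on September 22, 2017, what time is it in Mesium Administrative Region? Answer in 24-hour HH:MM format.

02:45

1 April 2017 is a Saturday, so the first Sunday is April 2 and the second is April 9.
1 September 2017 is a Friday, so the first Sunday is September 3 and the fourth is September 24.
Daylight saving runs 9 April – 24 September; September 22, 2017 is inside that window, so Rasoth Isles is at UTC+12:00.
16:15 Rasoth Isles − 12h = 04:15 UTC.
1 February 2017 is a Wednesday, so the first Saturday is February 4 and the fourth is February 25.
1 September 2017 is a Friday, so the first Friday is September 1 and the third is September 15.
At the standard offset (UTC−01:30), 04:15 UTC − 1h30m = 02:45 Mesium Administrative Region standard time.
The standard-time date in Mesium Administrative Region, September 22, 2017, does not fall between 25 February and 15 September, so daylight saving is not in effect and Mesium Administrative Region is at UTC−01:30.
04:15 UTC − 1h30m = 02:45 Mesium Administrative Region.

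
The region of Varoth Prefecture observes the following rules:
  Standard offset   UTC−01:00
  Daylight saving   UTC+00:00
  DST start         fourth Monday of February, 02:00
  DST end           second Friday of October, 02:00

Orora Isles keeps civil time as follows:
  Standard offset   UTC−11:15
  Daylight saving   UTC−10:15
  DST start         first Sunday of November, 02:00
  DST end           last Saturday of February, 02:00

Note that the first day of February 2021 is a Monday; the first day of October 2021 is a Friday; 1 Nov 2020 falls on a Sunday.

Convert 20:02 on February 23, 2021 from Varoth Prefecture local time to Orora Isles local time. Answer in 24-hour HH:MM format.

1 February 2021 is a Monday, so the first Monday is February 1 and the fourth is February 22.
1 October 2021 is a Friday, so the first Friday is October 1 and the second is October 8.
February 23, 2021 falls between 22 February and 8 October, so daylight saving is in effect and Varoth Prefecture is at UTC+00:00.
20:02 Varoth Prefecture − 0h = 20:02 UTC.
1 November 2020 is a Sunday, so the first Sunday is November 1.
1 February 2021 is a Monday, so Saturdays fall on 6, 13, 20, 27; the last is February 27.
At the standard offset (UTC−11:15), 20:02 UTC − 11h15m = 08:47 Orora Isles standard time.
The standard-time date in Orora Isles, February 23, 2021, falls between 1 November 2020 and 27 February 2021, so daylight saving is in effect and Orora Isles is at UTC−10:15.
20:02 UTC − 10h15m = 09:47 Orora Isles.

09:47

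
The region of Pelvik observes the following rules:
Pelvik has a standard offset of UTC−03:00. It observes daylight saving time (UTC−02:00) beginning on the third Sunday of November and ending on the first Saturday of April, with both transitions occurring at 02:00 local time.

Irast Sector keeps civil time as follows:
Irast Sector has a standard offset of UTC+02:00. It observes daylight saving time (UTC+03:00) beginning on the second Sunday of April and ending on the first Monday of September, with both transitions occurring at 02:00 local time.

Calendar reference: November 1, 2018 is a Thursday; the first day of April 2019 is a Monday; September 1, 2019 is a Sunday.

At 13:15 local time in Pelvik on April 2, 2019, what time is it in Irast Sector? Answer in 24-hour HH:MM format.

1 November 2018 is a Thursday, so the first Sunday is November 4 and the third is November 18.
1 April 2019 is a Monday, so the first Saturday is April 6.
April 2, 2019 falls between 18 November 2018 and 6 April 2019, so daylight saving is in effect and Pelvik is at UTC−02:00.
13:15 Pelvik + 2h = 15:15 UTC.
1 April 2019 is a Monday, so the first Sunday is April 7 and the second is April 14.
1 September 2019 is a Sunday, so the first Monday is September 2.
At the standard offset (UTC+02:00), 15:15 UTC + 2h = 17:15 Irast Sector standard time.
The standard-time date in Irast Sector, April 2, 2019, is outside the daylight-saving period (14 April – 2 September), so Irast Sector is on standard time, UTC+02:00.
15:15 UTC + 2h = 17:15 Irast Sector.

17:15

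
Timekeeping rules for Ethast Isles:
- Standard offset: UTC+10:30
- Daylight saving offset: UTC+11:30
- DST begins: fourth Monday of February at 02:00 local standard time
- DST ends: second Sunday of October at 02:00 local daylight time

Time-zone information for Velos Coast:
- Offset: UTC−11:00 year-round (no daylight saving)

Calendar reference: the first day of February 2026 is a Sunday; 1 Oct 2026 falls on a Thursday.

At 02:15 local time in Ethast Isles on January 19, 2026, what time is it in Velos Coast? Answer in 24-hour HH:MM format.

04:45

1 February 2026 is a Sunday, so the first Monday is February 2 and the fourth is February 23.
1 October 2026 is a Thursday, so the first Sunday is October 4 and the second is October 11.
January 19, 2026 does not fall between 23 February and 11 October, so daylight saving is not in effect and Ethast Isles is at UTC+10:30.
02:15 Ethast Isles − 10h30m = 15:45 UTC (rolling into the previous day, 18 January 2026).
Velos Coast stays on UTC−11:00 all year.
15:45 UTC − 11h = 04:45 Velos Coast.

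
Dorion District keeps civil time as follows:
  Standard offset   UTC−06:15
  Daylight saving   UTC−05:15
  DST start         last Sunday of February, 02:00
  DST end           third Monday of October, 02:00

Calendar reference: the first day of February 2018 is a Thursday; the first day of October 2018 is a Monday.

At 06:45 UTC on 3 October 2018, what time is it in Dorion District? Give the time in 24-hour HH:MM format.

01:30

1 February 2018 is a Thursday, so Sundays fall on 4, 11, 18, 25; the last is February 25.
1 October 2018 is a Monday, so the first Monday is October 1 and the third is October 15.
At the standard offset (UTC−06:15), 06:45 UTC − 6h15m = 00:30 Dorion District standard time.
Daylight saving runs 25 February – 15 October; the standard-time date in Dorion District, 3 October 2018, is inside that window, so Dorion District is at UTC−05:15.
06:45 UTC − 5h15m = 01:30 local.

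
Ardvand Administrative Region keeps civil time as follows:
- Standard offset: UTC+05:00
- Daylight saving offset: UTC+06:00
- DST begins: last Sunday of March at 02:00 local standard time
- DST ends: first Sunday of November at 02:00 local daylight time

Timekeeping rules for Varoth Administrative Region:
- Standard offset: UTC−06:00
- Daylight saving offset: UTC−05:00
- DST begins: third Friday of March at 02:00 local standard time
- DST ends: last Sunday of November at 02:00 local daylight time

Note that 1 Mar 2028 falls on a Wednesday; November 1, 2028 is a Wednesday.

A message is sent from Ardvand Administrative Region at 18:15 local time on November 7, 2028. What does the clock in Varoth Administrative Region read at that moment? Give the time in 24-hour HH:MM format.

08:15

1 March 2028 is a Wednesday, so Sundays fall on 5, 12, 19, 26; the last is March 26.
1 November 2028 is a Wednesday, so the first Sunday is November 5.
November 7, 2028 is outside the daylight-saving period (26 March – 5 November), so Ardvand Administrative Region is on standard time, UTC+05:00.
18:15 Ardvand Administrative Region − 5h = 13:15 UTC.
1 March 2028 is a Wednesday, so the first Friday is March 3 and the third is March 17.
1 November 2028 is a Wednesday, so Sundays fall on 5, 12, 19, 26; the last is November 26.
At the standard offset (UTC−06:00), 13:15 UTC − 6h = 07:15 Varoth Administrative Region standard time.
Daylight saving runs 17 March – 26 November; the standard-time date in Varoth Administrative Region, November 7, 2028, is inside that window, so Varoth Administrative Region is at UTC−05:00.
13:15 UTC − 5h = 08:15 Varoth Administrative Region.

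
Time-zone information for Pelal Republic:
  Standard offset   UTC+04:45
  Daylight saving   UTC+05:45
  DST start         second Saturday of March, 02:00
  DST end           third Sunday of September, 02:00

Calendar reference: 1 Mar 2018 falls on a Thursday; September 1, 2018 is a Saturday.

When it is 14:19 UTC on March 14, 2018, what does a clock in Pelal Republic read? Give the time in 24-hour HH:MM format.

20:04

1 March 2018 is a Thursday, so the first Saturday is March 3 and the second is March 10.
1 September 2018 is a Saturday, so the first Sunday is September 2 and the third is September 16.
At the standard offset (UTC+04:45), 14:19 UTC + 4h45m = 19:04 Pelal Republic standard time.
The standard-time date in Pelal Republic, March 14, 2018, lies within the daylight-saving period (10 March – 16 September), so Pelal Republic is on daylight time, UTC+05:45.
14:19 UTC + 5h45m = 20:04 local.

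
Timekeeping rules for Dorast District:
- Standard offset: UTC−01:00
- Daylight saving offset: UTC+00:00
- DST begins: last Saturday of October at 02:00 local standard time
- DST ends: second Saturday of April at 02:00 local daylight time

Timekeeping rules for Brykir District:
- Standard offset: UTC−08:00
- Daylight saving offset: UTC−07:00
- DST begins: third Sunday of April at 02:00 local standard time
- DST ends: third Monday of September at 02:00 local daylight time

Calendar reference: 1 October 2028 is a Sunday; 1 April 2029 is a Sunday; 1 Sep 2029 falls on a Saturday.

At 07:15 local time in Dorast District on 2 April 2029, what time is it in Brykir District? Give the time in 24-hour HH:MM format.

1 October 2028 is a Sunday, so Saturdays fall on 7, 14, 21, 28; the last is October 28.
1 April 2029 is a Sunday, so the first Saturday is April 7 and the second is April 14.
Daylight saving runs 28 October 2028 – 14 April 2029; 2 April 2029 is inside that window, so Dorast District is at UTC+00:00.
07:15 Dorast District − 0h = 07:15 UTC.
1 April 2029 is a Sunday, so the first Sunday is April 1 and the third is April 15.
1 September 2029 is a Saturday, so the first Monday is September 3 and the third is September 17.
At the standard offset (UTC−08:00), 07:15 UTC − 8h = 23:15 Brykir District standard time (rolling into the previous day, 1 April 2029).
The standard-time date in Brykir District, 1 April 2029, does not fall between 15 April and 17 September, so daylight saving is not in effect and Brykir District is at UTC−08:00.
07:15 UTC − 8h = 23:15 Brykir District (rolling into the previous day, 1 April 2029).

23:15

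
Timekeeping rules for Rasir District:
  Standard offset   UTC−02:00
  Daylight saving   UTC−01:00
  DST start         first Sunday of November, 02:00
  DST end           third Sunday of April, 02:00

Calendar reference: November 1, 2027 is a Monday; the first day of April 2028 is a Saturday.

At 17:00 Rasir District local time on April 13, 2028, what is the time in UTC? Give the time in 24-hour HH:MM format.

1 November 2027 is a Monday, so the first Sunday is November 7.
1 April 2028 is a Saturday, so the first Sunday is April 2 and the third is April 16.
Daylight saving runs 7 November 2027 – 16 April 2028; April 13, 2028 is inside that window, so Rasir District is at UTC−01:00.
17:00 local + 1h = 18:00 UTC.

18:00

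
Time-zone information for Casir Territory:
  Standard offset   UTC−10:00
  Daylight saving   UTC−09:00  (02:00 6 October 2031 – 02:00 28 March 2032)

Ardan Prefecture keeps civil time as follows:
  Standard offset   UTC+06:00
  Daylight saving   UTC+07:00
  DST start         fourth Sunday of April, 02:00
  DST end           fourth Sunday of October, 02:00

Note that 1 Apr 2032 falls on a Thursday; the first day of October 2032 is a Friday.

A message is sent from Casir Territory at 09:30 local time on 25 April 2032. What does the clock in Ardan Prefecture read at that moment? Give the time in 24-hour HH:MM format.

25 April 2032 does not fall between 6 October 2031 and 28 March 2032, so daylight saving is not in effect and Casir Territory is at UTC−10:00.
09:30 Casir Territory + 10h = 19:30 UTC.
1 April 2032 is a Thursday, so the first Sunday is April 4 and the fourth is April 25.
1 October 2032 is a Friday, so the first Sunday is October 3 and the fourth is October 24.
At the standard offset (UTC+06:00), 19:30 UTC + 6h = 01:30 Ardan Prefecture standard time (rolling into the next day, 26 April 2032).
The standard-time date in Ardan Prefecture, 26 April 2032, falls between 25 April and 24 October, so daylight saving is in effect and Ardan Prefecture is at UTC+07:00.
19:30 UTC + 7h = 02:30 Ardan Prefecture (rolling into the next day, 26 April 2032).

02:30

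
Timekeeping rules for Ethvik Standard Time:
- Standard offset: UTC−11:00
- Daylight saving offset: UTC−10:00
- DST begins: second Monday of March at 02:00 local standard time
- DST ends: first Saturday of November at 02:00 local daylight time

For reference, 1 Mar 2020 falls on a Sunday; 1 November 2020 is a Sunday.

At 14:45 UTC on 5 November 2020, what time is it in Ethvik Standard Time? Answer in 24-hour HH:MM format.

1 March 2020 is a Sunday, so the first Monday is March 2 and the second is March 9.
1 November 2020 is a Sunday, so the first Saturday is November 7.
At the standard offset (UTC−11:00), 14:45 UTC − 11h = 03:45 Ethvik Standard Time standard time.
The standard-time date in Ethvik Standard Time, 5 November 2020, lies within the daylight-saving period (9 March – 7 November), so Ethvik Standard Time is on daylight time, UTC−10:00.
14:45 UTC − 10h = 04:45 local.

04:45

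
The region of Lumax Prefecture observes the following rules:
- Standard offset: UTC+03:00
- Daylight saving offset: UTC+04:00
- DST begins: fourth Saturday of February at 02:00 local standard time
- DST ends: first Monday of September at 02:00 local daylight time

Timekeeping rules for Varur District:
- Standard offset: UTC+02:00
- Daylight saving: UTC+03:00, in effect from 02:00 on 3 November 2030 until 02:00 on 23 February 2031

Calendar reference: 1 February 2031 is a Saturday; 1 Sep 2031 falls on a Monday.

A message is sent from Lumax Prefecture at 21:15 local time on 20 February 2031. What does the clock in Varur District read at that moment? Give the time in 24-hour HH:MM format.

1 February 2031 is a Saturday, so the first Saturday is February 1 and the fourth is February 22.
1 September 2031 is a Monday, so the first Monday is September 1.
20 February 2031 is outside the daylight-saving period (22 February – 1 September), so Lumax Prefecture is on standard time, UTC+03:00.
21:15 Lumax Prefecture − 3h = 18:15 UTC.
At the standard offset (UTC+02:00), 18:15 UTC + 2h = 20:15 Varur District standard time.
Daylight saving runs 3 November 2030 – 23 February 2031; the standard-time date in Varur District, 20 February 2031, is inside that window, so Varur District is at UTC+03:00.
18:15 UTC + 3h = 21:15 Varur District.

21:15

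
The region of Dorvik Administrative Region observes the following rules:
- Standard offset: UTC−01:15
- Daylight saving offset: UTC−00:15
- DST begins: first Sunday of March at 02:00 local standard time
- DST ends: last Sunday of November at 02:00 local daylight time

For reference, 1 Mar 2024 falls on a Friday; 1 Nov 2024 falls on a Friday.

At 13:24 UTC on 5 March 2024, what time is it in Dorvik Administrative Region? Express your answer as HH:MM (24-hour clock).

13:09

1 March 2024 is a Friday, so the first Sunday is March 3.
1 November 2024 is a Friday, so Sundays fall on 3, 10, 17, 24; the last is November 24.
At the standard offset (UTC−01:15), 13:24 UTC − 1h15m = 12:09 Dorvik Administrative Region standard time.
Daylight saving runs 3 March – 24 November; the standard-time date in Dorvik Administrative Region, 5 March 2024, is inside that window, so Dorvik Administrative Region is at UTC−00:15.
13:24 UTC − 0h15m = 13:09 local.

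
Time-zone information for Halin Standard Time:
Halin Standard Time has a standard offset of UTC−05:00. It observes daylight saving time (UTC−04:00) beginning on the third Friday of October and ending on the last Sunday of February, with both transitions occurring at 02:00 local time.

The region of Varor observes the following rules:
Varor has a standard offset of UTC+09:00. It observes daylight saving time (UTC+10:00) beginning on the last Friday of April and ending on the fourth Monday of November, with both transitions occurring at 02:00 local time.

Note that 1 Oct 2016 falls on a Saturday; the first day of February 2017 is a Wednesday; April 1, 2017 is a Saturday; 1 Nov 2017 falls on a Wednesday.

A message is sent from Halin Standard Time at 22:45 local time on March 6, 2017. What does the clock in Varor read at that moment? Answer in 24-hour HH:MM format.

1 October 2016 is a Saturday, so the first Friday is October 7 and the third is October 21.
1 February 2017 is a Wednesday, so Sundays fall on 5, 12, 19, 26; the last is February 26.
March 6, 2017 does not fall between 21 October 2016 and 26 February 2017, so daylight saving is not in effect and Halin Standard Time is at UTC−05:00.
22:45 Halin Standard Time + 5h = 03:45 UTC (rolling into the next day, 7 March 2017).
1 April 2017 is a Saturday, so Fridays fall on 7, 14, 21, 28; the last is April 28.
1 November 2017 is a Wednesday, so the first Monday is November 6 and the fourth is November 27.
At the standard offset (UTC+09:00), 03:45 UTC + 9h = 12:45 Varor standard time.
The standard-time date in Varor, March 7, 2017, is outside the daylight-saving period (28 April – 27 November), so Varor is on standard time, UTC+09:00.
03:45 UTC + 9h = 12:45 Varor.

12:45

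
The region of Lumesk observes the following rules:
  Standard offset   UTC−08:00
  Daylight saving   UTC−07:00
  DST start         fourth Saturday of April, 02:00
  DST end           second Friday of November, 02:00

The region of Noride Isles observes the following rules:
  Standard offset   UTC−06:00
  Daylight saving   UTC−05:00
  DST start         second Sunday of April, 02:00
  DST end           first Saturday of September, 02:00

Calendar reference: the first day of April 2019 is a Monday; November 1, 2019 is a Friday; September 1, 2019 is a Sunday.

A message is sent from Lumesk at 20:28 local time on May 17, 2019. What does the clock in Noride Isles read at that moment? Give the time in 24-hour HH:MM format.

1 April 2019 is a Monday, so the first Saturday is April 6 and the fourth is April 27.
1 November 2019 is a Friday, so the first Friday is November 1 and the second is November 8.
Daylight saving runs 27 April – 8 November; May 17, 2019 is inside that window, so Lumesk is at UTC−07:00.
20:28 Lumesk + 7h = 03:28 UTC (rolling into the next day, 18 May 2019).
1 April 2019 is a Monday, so the first Sunday is April 7 and the second is April 14.
1 September 2019 is a Sunday, so the first Saturday is September 7.
At the standard offset (UTC−06:00), 03:28 UTC − 6h = 21:28 Noride Isles standard time (rolling into the previous day, 17 May 2019).
Daylight saving runs 14 April – 7 September; the standard-time date in Noride Isles, May 17, 2019, is inside that window, so Noride Isles is at UTC−05:00.
03:28 UTC − 5h = 22:28 Noride Isles (rolling into the previous day, 17 May 2019).

22:28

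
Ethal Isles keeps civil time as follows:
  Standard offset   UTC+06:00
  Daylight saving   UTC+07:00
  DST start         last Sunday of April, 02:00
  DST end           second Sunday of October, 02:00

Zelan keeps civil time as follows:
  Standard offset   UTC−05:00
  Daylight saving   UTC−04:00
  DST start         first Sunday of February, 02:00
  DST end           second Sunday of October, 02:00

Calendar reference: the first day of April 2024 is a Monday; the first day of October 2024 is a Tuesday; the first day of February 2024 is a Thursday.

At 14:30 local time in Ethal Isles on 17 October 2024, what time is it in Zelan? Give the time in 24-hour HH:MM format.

1 April 2024 is a Monday, so Sundays fall on 7, 14, 21, 28; the last is April 28.
1 October 2024 is a Tuesday, so the first Sunday is October 6 and the second is October 13.
17 October 2024 is outside the daylight-saving period (28 April – 13 October), so Ethal Isles is on standard time, UTC+06:00.
14:30 Ethal Isles − 6h = 08:30 UTC.
1 February 2024 is a Thursday, so the first Sunday is February 4.
1 October 2024 is a Tuesday, so the first Sunday is October 6 and the second is October 13.
At the standard offset (UTC−05:00), 08:30 UTC − 5h = 03:30 Zelan standard time.
The standard-time date in Zelan, 17 October 2024, is outside the daylight-saving period (4 February – 13 October), so Zelan is on standard time, UTC−05:00.
08:30 UTC − 5h = 03:30 Zelan.

03:30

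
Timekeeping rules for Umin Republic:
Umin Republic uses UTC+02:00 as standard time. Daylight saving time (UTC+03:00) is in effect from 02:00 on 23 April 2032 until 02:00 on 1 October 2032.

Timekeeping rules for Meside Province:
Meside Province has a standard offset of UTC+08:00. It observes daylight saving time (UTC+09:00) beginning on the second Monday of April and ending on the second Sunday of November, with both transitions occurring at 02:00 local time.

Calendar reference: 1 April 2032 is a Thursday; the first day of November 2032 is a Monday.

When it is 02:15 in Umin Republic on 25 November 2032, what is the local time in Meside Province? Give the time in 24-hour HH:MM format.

25 November 2032 does not fall between 23 April and 1 October, so daylight saving is not in effect and Umin Republic is at UTC+02:00.
02:15 Umin Republic − 2h = 00:15 UTC.
1 April 2032 is a Thursday, so the first Monday is April 5 and the second is April 12.
1 November 2032 is a Monday, so the first Sunday is November 7 and the second is November 14.
At the standard offset (UTC+08:00), 00:15 UTC + 8h = 08:15 Meside Province standard time.
Daylight saving runs 12 April – 14 November; the standard-time date in Meside Province, 25 November 2032, is outside that window, so Meside Province is on standard time at UTC+08:00.
00:15 UTC + 8h = 08:15 Meside Province.

08:15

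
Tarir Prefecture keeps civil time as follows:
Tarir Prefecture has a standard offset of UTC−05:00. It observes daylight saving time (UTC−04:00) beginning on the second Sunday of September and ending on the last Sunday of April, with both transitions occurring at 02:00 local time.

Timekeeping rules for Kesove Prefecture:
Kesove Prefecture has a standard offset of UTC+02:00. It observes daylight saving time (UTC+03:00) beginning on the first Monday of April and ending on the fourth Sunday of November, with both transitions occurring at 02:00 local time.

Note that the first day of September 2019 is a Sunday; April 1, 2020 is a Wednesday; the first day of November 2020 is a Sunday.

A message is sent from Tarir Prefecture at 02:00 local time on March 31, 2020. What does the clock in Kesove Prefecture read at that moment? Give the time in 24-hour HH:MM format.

08:00

1 September 2019 is a Sunday, so the first Sunday is September 1 and the second is September 8.
1 April 2020 is a Wednesday, so Sundays fall on 5, 12, 19, 26; the last is April 26.
March 31, 2020 falls between 8 September 2019 and 26 April 2020, so daylight saving is in effect and Tarir Prefecture is at UTC−04:00.
02:00 Tarir Prefecture + 4h = 06:00 UTC.
1 April 2020 is a Wednesday, so the first Monday is April 6.
1 November 2020 is a Sunday, so the first Sunday is November 1 and the fourth is November 22.
At the standard offset (UTC+02:00), 06:00 UTC + 2h = 08:00 Kesove Prefecture standard time.
Daylight saving runs 6 April – 22 November; the standard-time date in Kesove Prefecture, March 31, 2020, is outside that window, so Kesove Prefecture is on standard time at UTC+02:00.
06:00 UTC + 2h = 08:00 Kesove Prefecture.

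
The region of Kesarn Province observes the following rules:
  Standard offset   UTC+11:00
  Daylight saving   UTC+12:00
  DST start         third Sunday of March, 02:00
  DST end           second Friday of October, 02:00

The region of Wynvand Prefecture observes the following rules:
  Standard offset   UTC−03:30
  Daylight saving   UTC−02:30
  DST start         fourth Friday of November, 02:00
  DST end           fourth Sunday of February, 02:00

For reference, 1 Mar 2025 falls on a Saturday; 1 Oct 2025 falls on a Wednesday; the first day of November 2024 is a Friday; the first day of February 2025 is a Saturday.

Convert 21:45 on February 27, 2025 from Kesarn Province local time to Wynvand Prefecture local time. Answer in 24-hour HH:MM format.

1 March 2025 is a Saturday, so the first Sunday is March 2 and the third is March 16.
1 October 2025 is a Wednesday, so the first Friday is October 3 and the second is October 10.
Daylight saving runs 16 March – 10 October; February 27, 2025 is outside that window, so Kesarn Province is on standard time at UTC+11:00.
21:45 Kesarn Province − 11h = 10:45 UTC.
1 November 2024 is a Friday, so the first Friday is November 1 and the fourth is November 22.
1 February 2025 is a Saturday, so the first Sunday is February 2 and the fourth is February 23.
At the standard offset (UTC−03:30), 10:45 UTC − 3h30m = 07:15 Wynvand Prefecture standard time.
The standard-time date in Wynvand Prefecture, February 27, 2025, is outside the daylight-saving period (22 November 2024 – 23 February 2025), so Wynvand Prefecture is on standard time, UTC−03:30.
10:45 UTC − 3h30m = 07:15 Wynvand Prefecture.

07:15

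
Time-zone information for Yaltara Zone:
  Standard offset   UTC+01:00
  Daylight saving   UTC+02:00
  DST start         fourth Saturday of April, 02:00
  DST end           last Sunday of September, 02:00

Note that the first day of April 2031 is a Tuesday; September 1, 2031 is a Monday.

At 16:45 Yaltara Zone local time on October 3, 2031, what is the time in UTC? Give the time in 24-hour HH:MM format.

15:45

1 April 2031 is a Tuesday, so the first Saturday is April 5 and the fourth is April 26.
1 September 2031 is a Monday, so Sundays fall on 7, 14, 21, 28; the last is September 28.
October 3, 2031 does not fall between 26 April and 28 September, so daylight saving is not in effect and Yaltara Zone is at UTC+01:00.
16:45 local − 1h = 15:45 UTC.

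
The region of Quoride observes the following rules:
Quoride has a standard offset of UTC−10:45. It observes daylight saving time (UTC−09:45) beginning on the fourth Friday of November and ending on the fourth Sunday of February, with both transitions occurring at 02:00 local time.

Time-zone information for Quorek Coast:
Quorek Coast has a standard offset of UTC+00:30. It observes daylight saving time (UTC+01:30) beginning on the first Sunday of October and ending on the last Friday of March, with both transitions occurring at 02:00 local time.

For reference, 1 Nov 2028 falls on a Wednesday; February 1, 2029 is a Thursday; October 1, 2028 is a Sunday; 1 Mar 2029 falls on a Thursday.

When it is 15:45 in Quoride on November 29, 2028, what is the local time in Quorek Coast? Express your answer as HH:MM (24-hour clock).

03:00

1 November 2028 is a Wednesday, so the first Friday is November 3 and the fourth is November 24.
1 February 2029 is a Thursday, so the first Sunday is February 4 and the fourth is February 25.
Daylight saving runs 24 November 2028 – 25 February 2029; November 29, 2028 is inside that window, so Quoride is at UTC−09:45.
15:45 Quoride + 9h45m = 01:30 UTC (rolling into the next day, 30 November 2028).
1 October 2028 is a Sunday, so the first Sunday is October 1.
1 March 2029 is a Thursday, so Fridays fall on 2, 9, 16, 23, 30; the last is March 30.
At the standard offset (UTC+00:30), 01:30 UTC + 0h30m = 02:00 Quorek Coast standard time.
The standard-time date in Quorek Coast, November 30, 2028, lies within the daylight-saving period (1 October 2028 – 30 March 2029), so Quorek Coast is on daylight time, UTC+01:30.
01:30 UTC + 1h30m = 03:00 Quorek Coast.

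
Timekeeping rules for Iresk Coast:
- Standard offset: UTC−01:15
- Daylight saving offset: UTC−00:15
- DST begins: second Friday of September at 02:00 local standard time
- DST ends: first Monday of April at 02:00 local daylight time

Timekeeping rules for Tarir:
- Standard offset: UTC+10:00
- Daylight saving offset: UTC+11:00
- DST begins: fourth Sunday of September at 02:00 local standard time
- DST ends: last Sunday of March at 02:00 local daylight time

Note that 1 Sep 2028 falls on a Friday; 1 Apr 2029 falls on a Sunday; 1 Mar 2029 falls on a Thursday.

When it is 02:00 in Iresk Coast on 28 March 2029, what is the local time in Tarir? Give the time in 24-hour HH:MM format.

12:15

1 September 2028 is a Friday, so the first Friday is September 1 and the second is September 8.
1 April 2029 is a Sunday, so the first Monday is April 2.
Daylight saving runs 8 September 2028 – 2 April 2029; 28 March 2029 is inside that window, so Iresk Coast is at UTC−00:15.
02:00 Iresk Coast + 0h15m = 02:15 UTC.
1 September 2028 is a Friday, so the first Sunday is September 3 and the fourth is September 24.
1 March 2029 is a Thursday, so Sundays fall on 4, 11, 18, 25; the last is March 25.
At the standard offset (UTC+10:00), 02:15 UTC + 10h = 12:15 Tarir standard time.
The standard-time date in Tarir, 28 March 2029, does not fall between 24 September 2028 and 25 March 2029, so daylight saving is not in effect and Tarir is at UTC+10:00.
02:15 UTC + 10h = 12:15 Tarir.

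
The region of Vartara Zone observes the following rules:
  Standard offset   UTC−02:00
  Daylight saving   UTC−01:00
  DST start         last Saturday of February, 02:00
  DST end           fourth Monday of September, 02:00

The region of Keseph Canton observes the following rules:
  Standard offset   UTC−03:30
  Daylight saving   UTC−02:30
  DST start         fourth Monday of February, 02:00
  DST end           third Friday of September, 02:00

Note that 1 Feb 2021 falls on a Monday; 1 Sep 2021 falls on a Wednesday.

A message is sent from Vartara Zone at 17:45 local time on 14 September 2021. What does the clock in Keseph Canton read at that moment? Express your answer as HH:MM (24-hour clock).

1 February 2021 is a Monday, so Saturdays fall on 6, 13, 20, 27; the last is February 27.
1 September 2021 is a Wednesday, so the first Monday is September 6 and the fourth is September 27.
14 September 2021 falls between 27 February and 27 September, so daylight saving is in effect and Vartara Zone is at UTC−01:00.
17:45 Vartara Zone + 1h = 18:45 UTC.
1 February 2021 is a Monday, so the first Monday is February 1 and the fourth is February 22.
1 September 2021 is a Wednesday, so the first Friday is September 3 and the third is September 17.
At the standard offset (UTC−03:30), 18:45 UTC − 3h30m = 15:15 Keseph Canton standard time.
Daylight saving runs 22 February – 17 September; the standard-time date in Keseph Canton, 14 September 2021, is inside that window, so Keseph Canton is at UTC−02:30.
18:45 UTC − 2h30m = 16:15 Keseph Canton.

16:15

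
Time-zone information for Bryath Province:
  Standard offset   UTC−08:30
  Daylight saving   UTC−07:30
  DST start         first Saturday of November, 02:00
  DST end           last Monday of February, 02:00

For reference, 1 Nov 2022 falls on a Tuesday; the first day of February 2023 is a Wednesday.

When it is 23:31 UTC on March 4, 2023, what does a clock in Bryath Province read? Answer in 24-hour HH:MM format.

1 November 2022 is a Tuesday, so the first Saturday is November 5.
1 February 2023 is a Wednesday, so Mondays fall on 6, 13, 20, 27; the last is February 27.
At the standard offset (UTC−08:30), 23:31 UTC − 8h30m = 15:01 Bryath Province standard time.
The standard-time date in Bryath Province, March 4, 2023, does not fall between 5 November 2022 and 27 February 2023, so daylight saving is not in effect and Bryath Province is at UTC−08:30.
23:31 UTC − 8h30m = 15:01 local.

15:01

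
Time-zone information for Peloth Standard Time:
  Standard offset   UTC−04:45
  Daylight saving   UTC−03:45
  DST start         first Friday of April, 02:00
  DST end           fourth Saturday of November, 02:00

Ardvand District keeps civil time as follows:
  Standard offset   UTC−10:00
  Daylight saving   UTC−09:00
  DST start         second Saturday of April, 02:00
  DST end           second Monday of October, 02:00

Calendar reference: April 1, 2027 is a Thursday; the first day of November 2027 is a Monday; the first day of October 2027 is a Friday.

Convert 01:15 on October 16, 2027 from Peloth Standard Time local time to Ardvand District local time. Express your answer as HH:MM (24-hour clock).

1 April 2027 is a Thursday, so the first Friday is April 2.
1 November 2027 is a Monday, so the first Saturday is November 6 and the fourth is November 27.
October 16, 2027 lies within the daylight-saving period (2 April – 27 November), so Peloth Standard Time is on daylight time, UTC−03:45.
01:15 Peloth Standard Time + 3h45m = 05:00 UTC.
1 April 2027 is a Thursday, so the first Saturday is April 3 and the second is April 10.
1 October 2027 is a Friday, so the first Monday is October 4 and the second is October 11.
At the standard offset (UTC−10:00), 05:00 UTC − 10h = 19:00 Ardvand District standard time (rolling into the previous day, 15 October 2027).
The standard-time date in Ardvand District, October 15, 2027, does not fall between 10 April and 11 October, so daylight saving is not in effect and Ardvand District is at UTC−10:00.
05:00 UTC − 10h = 19:00 Ardvand District (rolling into the previous day, 15 October 2027).

19:00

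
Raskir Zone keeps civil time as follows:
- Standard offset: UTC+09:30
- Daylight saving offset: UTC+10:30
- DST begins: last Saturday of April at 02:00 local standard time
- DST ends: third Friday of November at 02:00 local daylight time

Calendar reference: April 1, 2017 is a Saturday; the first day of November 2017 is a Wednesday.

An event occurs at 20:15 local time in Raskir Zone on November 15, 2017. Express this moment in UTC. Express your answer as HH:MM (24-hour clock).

09:45

1 April 2017 is a Saturday, so Saturdays fall on 1, 8, 15, 22, 29; the last is April 29.
1 November 2017 is a Wednesday, so the first Friday is November 3 and the third is November 17.
November 15, 2017 lies within the daylight-saving period (29 April – 17 November), so Raskir Zone is on daylight time, UTC+10:30.
20:15 local − 10h30m = 09:45 UTC.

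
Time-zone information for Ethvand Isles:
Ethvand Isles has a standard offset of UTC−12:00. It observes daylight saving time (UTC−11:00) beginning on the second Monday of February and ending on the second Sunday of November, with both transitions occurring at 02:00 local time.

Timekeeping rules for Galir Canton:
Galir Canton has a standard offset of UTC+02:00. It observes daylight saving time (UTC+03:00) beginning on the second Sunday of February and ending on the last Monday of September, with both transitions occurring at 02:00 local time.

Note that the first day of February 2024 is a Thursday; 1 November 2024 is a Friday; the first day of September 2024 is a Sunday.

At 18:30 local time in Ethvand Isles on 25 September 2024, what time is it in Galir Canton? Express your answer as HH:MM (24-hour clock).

1 February 2024 is a Thursday, so the first Monday is February 5 and the second is February 12.
1 November 2024 is a Friday, so the first Sunday is November 3 and the second is November 10.
25 September 2024 falls between 12 February and 10 November, so daylight saving is in effect and Ethvand Isles is at UTC−11:00.
18:30 Ethvand Isles + 11h = 05:30 UTC (rolling into the next day, 26 September 2024).
1 February 2024 is a Thursday, so the first Sunday is February 4 and the second is February 11.
1 September 2024 is a Sunday, so Mondays fall on 2, 9, 16, 23, 30; the last is September 30.
At the standard offset (UTC+02:00), 05:30 UTC + 2h = 07:30 Galir Canton standard time.
The standard-time date in Galir Canton, 26 September 2024, falls between 11 February and 30 September, so daylight saving is in effect and Galir Canton is at UTC+03:00.
05:30 UTC + 3h = 08:30 Galir Canton.

08:30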